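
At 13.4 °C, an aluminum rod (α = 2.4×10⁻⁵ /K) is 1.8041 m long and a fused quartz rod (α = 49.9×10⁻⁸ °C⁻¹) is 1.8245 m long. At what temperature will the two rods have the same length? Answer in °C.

T = 494.7 °C

L₁(1 + α₁ΔT) = L₂(1 + α₂ΔT) ⇒ ΔT = (L₂ − L₁)/(α₁L₁ − α₂L₂)
L₂ − L₁ = 1.8245 − 1.8041 = 2.04×10⁻² m
α₁L₁ − α₂L₂ = 2.4×10⁻⁵×1.8041 − 49.9×10⁻⁸×1.8245 = 4.23879745×10⁻⁵ m/K
ΔT = 2.04×10⁻² / 4.23879745×10⁻⁵ = 481.269 K
T = 13.4 + 481.269 = 494.669 °C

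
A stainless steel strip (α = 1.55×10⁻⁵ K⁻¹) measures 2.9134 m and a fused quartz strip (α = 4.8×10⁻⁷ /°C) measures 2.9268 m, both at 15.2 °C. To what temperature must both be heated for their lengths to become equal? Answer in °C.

Equal length when α₁L₁ΔT − α₂L₂ΔT = L₂ − L₁ = 1.34×10⁻² m
α₁L₁ = 4.51577×10⁻⁵, α₂L₂ = 1.404864×10⁻⁶ → Δ(αL) = 4.3752836×10⁻⁵ m/K
ΔT = 1.34×10⁻² / 4.3752836×10⁻⁵ = 306.266 K, so T = 15.2 + 306.266 = 321.466 °C

T = 321.5 °C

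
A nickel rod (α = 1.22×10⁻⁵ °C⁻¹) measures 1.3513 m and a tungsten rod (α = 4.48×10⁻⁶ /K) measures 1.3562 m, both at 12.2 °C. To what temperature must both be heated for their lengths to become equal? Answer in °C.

L₁(1 + α₁ΔT) = L₂(1 + α₂ΔT) ⇒ ΔT = (L₂ − L₁)/(α₁L₁ − α₂L₂)
L₂ − L₁ = 1.3562 − 1.3513 = 4.90×10⁻³ m
α₁L₁ − α₂L₂ = 1.22×10⁻⁵×1.3513 − 4.48×10⁻⁶×1.3562 = 1.0410084×10⁻⁵ m/K
ΔT = 4.90×10⁻³ / 1.0410084×10⁻⁵ = 470.697 K
T = 12.2 + 470.697 = 482.897 °C

T = 482.9 °C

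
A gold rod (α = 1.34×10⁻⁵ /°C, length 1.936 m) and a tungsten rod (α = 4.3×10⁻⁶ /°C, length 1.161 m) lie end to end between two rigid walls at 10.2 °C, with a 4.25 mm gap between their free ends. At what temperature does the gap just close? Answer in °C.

T = 148 °C

α₁L₁ = 2.59424×10⁻⁵ m/K, α₂L₂ = 4.9923×10⁻⁶ m/K → total 3.09347×10⁻⁵ m/K
ΔT = g/(α₁L₁+α₂L₂) = 4.25×10⁻³ / 3.09347×10⁻⁵ = 137.39 K
T = 10.2 + 137.39 = 147.59 °C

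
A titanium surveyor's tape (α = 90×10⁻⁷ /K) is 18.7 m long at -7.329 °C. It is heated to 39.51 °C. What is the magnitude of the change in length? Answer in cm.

|ΔT| = |39.51 − (-7.329)| = 46.839 K
ΔL = αL₀ΔT = (90×10⁻⁷)(18.7)(46.839) = 7.88×10⁻³ m

ΔL = 0.788 cm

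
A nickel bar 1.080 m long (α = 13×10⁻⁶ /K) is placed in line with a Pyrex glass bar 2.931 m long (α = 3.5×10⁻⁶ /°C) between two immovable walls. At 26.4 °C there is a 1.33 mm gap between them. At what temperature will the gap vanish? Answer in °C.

T = 81.1 °C

Gap closes when ΔL₁ + ΔL₂ = 1.33 mm = 1.33×10⁻³ m
(α₁L₁ + α₂L₂)ΔT = g
α₁L₁ + α₂L₂ = 13×10⁻⁶×1.080 + 3.5×10⁻⁶×2.931 = 2.42985×10⁻⁵ m/K
ΔT = 1.33×10⁻³ / 2.42985×10⁻⁵ = 54.736 K
T = 26.4 + 54.736 = 81.136 °C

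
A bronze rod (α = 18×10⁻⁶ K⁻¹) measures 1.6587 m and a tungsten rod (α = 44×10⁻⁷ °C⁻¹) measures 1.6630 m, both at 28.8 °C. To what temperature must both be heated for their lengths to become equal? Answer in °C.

T = 219.6 °C

L₁(1 + α₁ΔT) = L₂(1 + α₂ΔT) ⇒ ΔT = (L₂ − L₁)/(α₁L₁ − α₂L₂)
L₂ − L₁ = 1.6630 − 1.6587 = 4.30×10⁻³ m
α₁L₁ − α₂L₂ = 18×10⁻⁶×1.6587 − 44×10⁻⁷×1.6630 = 2.25394×10⁻⁵ m/K
ΔT = 4.30×10⁻³ / 2.25394×10⁻⁵ = 190.777 K
T = 28.8 + 190.777 = 219.577 °C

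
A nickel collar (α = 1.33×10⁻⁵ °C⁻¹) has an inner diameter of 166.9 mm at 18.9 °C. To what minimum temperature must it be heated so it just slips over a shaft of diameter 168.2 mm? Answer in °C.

Required Δd = 168.2 − 166.9 = 1.3 mm
Δd = αd₀ΔT ⇒ ΔT = Δd/(αd₀) = 1.3 / (1.33×10⁻⁵ × 166.9) = 585.65 K
T_min = 18.9 + 585.65 = 604.55 °C

T = 605 °C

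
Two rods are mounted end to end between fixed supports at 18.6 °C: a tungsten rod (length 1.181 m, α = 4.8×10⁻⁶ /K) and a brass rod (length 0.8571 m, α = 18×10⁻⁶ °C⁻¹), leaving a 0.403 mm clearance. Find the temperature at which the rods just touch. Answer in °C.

T = 37.7 °C

Gap closes when ΔL₁ + ΔL₂ = 0.403 mm = 4.03×10⁻⁴ m
(α₁L₁ + α₂L₂)ΔT = g
α₁L₁ + α₂L₂ = 4.8×10⁻⁶×1.181 + 18×10⁻⁶×0.8571 = 2.10966×10⁻⁵ m/K
ΔT = 4.03×10⁻⁴ / 2.10966×10⁻⁵ = 19.103 K
T = 18.6 + 19.103 = 37.703 °C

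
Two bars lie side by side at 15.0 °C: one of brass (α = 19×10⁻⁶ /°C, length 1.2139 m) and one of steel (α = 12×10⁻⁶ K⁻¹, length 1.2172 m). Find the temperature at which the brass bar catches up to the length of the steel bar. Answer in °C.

T = 405.2 °C

Equal length when α₁L₁ΔT − α₂L₂ΔT = L₂ − L₁ = 3.30×10⁻³ m
α₁L₁ = 2.30641×10⁻⁵, α₂L₂ = 1.46064×10⁻⁵ → Δ(αL) = 8.4577×10⁻⁶ m/K
ΔT = 3.30×10⁻³ / 8.4577×10⁻⁶ = 390.177 K, so T = 15.0 + 390.177 = 405.177 °C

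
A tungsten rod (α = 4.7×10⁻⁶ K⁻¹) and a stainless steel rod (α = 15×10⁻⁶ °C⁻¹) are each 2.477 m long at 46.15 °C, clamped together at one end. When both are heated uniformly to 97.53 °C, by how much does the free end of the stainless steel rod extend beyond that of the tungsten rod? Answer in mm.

ΔT = 51.38 K
tungsten: ΔL = 4.7×10⁻⁶ × 2.477 m × 51.38 = 5.9816×10⁻⁴ m = 0.59816 mm
stainless steel: ΔL = 15×10⁻⁶ × 2.477 m × 51.38 = 1.9090×10⁻³ m = 1.9090 mm
difference = 1.9090 − 0.59816 = 1.31084 mm

1.31 mm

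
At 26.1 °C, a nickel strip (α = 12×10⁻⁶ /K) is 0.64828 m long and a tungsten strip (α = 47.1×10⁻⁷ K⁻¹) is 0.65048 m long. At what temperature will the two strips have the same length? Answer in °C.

T = 492.6 °C

L₁(1 + α₁ΔT) = L₂(1 + α₂ΔT) ⇒ ΔT = (L₂ − L₁)/(α₁L₁ − α₂L₂)
L₂ − L₁ = 0.65048 − 0.64828 = 2.20×10⁻³ m
α₁L₁ − α₂L₂ = 12×10⁻⁶×0.64828 − 47.1×10⁻⁷×0.65048 = 4.7155992×10⁻⁶ m/K
ΔT = 2.20×10⁻³ / 4.7155992×10⁻⁶ = 466.537 K
T = 26.1 + 466.537 = 492.637 °C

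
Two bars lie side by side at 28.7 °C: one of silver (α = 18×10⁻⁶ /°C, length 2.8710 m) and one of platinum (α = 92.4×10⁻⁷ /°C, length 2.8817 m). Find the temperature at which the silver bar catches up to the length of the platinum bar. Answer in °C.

L₁(1 + α₁ΔT) = L₂(1 + α₂ΔT) ⇒ ΔT = (L₂ − L₁)/(α₁L₁ − α₂L₂)
L₂ − L₁ = 2.8817 − 2.8710 = 1.07×10⁻² m
α₁L₁ − α₂L₂ = 18×10⁻⁶×2.8710 − 92.4×10⁻⁷×2.8817 = 2.5051092×10⁻⁵ m/K
ΔT = 1.07×10⁻² / 2.5051092×10⁻⁵ = 427.127 K
T = 28.7 + 427.127 = 455.827 °C

T = 455.8 °C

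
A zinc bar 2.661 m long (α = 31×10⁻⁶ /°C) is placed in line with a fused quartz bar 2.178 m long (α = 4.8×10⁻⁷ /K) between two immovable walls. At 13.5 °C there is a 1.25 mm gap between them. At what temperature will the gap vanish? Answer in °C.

T = 28.5 °C

α₁L₁ = 8.2491×10⁻⁵ m/K, α₂L₂ = 1.04544×10⁻⁶ m/K → total 8.353644×10⁻⁵ m/K
ΔT = g/(α₁L₁+α₂L₂) = 1.25×10⁻³ / 8.353644×10⁻⁵ = 14.964 K
T = 13.5 + 14.964 = 28.464 °C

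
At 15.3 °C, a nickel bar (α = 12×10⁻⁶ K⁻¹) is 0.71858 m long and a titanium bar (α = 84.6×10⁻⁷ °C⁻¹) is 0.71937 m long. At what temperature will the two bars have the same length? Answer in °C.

Equal length when α₁L₁ΔT − α₂L₂ΔT = L₂ − L₁ = 7.90×10⁻⁴ m
α₁L₁ = 8.62296×10⁻⁶, α₂L₂ = 6.0858702×10⁻⁶ → Δ(αL) = 2.5370898×10⁻⁶ m/K
ΔT = 7.90×10⁻⁴ / 2.5370898×10⁻⁶ = 311.380 K, so T = 15.3 + 311.380 = 326.680 °C

T = 326.7 °C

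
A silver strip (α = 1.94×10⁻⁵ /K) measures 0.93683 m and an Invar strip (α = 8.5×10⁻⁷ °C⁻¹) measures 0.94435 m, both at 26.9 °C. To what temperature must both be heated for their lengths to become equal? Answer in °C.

T = 459.8 °C

L₁(1 + α₁ΔT) = L₂(1 + α₂ΔT) ⇒ ΔT = (L₂ − L₁)/(α₁L₁ − α₂L₂)
L₂ − L₁ = 0.94435 − 0.93683 = 7.52×10⁻³ m
α₁L₁ − α₂L₂ = 1.94×10⁻⁵×0.93683 − 8.5×10⁻⁷×0.94435 = 1.73718045×10⁻⁵ m/K
ΔT = 7.52×10⁻³ / 1.73718045×10⁻⁵ = 432.885 K
T = 26.9 + 432.885 = 459.785 °C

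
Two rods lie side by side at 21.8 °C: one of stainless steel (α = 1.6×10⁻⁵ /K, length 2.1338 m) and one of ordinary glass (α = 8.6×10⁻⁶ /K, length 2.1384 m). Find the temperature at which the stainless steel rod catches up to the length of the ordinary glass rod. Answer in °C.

Equal length when α₁L₁ΔT − α₂L₂ΔT = L₂ − L₁ = 4.60×10⁻³ m
α₁L₁ = 3.41408×10⁻⁵, α₂L₂ = 1.839024×10⁻⁵ → Δ(αL) = 1.575056×10⁻⁵ m/K
ΔT = 4.60×10⁻³ / 1.575056×10⁻⁵ = 292.053 K, so T = 21.8 + 292.053 = 313.853 °C

T = 313.9 °C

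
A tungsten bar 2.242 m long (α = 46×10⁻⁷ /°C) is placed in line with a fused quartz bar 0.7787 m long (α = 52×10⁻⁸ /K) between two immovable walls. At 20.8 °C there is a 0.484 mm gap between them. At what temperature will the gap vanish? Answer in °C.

T = 66.0 °C

Gap closes when ΔL₁ + ΔL₂ = 0.484 mm = 4.84×10⁻⁴ m
(α₁L₁ + α₂L₂)ΔT = g
α₁L₁ + α₂L₂ = 46×10⁻⁷×2.242 + 52×10⁻⁸×0.7787 = 1.0718124×10⁻⁵ m/K
ΔT = 4.84×10⁻⁴ / 1.0718124×10⁻⁵ = 45.157 K
T = 20.8 + 45.157 = 65.957 °C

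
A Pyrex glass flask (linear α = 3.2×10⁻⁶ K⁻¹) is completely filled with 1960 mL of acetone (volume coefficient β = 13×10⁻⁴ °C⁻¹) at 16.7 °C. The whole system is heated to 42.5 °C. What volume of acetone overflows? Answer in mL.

65.3 mL

The flask also expands: β_container ≈ 3α = 9.6×10⁻⁶ /K
Net overflow = V₀(β_liq − 3α_cont)ΔT
β − 3α = 1.30×10⁻³ − 9.6×10⁻⁶ = 1.2904×10⁻³ /K; ΔT = 25.8 K
ΔV = 1960 × 1.2904×10⁻³ × 25.8 = 65.3 mL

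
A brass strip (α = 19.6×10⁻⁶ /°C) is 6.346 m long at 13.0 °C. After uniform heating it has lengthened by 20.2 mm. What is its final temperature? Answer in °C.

ΔL = αL₀ΔT ⇒ ΔT = ΔL / (αL₀)
ΔT = 20.2×10⁻³ m / (19.6×10⁻⁶ × 6.346 m) = 162.40 K
T = 13.0 + 162.40 = 175.40 °C

T = 175 °C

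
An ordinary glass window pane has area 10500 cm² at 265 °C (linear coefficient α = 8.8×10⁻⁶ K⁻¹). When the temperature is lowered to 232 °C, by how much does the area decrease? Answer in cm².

ΔA = 6.10 cm²

Area coefficient ≈ 2α; |ΔT| = 33 K
ΔA = 2αA₀ΔT = 2(8.8×10⁻⁶)(10500)(33) = 6.10 cm²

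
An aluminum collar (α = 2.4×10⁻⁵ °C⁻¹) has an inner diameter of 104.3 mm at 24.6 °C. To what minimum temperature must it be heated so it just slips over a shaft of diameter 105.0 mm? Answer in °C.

T = 304 °C

Required Δd = 105.0 − 104.3 = 0.7 mm
Δd = αd₀ΔT ⇒ ΔT = Δd/(αd₀) = 0.7 / (2.4×10⁻⁵ × 104.3) = 279.64 K
T_min = 24.6 + 279.64 = 304.24 °C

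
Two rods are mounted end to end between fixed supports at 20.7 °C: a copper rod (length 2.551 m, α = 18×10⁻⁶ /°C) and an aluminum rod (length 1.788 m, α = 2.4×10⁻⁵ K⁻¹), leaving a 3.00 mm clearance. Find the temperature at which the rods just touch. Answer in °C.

T = 54.5 °C

α₁L₁ = 4.5918×10⁻⁵ m/K, α₂L₂ = 4.2912×10⁻⁵ m/K → total 8.883×10⁻⁵ m/K
ΔT = g/(α₁L₁+α₂L₂) = 3.00×10⁻³ / 8.883×10⁻⁵ = 33.772 K
T = 20.7 + 33.772 = 54.472 °C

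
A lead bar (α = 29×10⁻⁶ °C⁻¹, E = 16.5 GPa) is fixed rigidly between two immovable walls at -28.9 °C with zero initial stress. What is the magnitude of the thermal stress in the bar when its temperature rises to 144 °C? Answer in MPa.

Fully constrained: the free strain ε = αΔT is blocked, so σ = Eε = EαΔT.
|ΔT| = 172.9 K
σ = 16.5×10⁹ × 29×10⁻⁶ × 172.9 = 8.27×10⁷ Pa

σ = 82.7 MPa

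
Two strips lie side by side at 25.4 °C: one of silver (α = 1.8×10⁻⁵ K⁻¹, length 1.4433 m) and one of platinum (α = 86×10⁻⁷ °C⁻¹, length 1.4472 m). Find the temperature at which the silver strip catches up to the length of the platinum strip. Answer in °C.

T = 313.6 °C

Equal length when α₁L₁ΔT − α₂L₂ΔT = L₂ − L₁ = 3.90×10⁻³ m
α₁L₁ = 2.59794×10⁻⁵, α₂L₂ = 1.244592×10⁻⁵ → Δ(αL) = 1.353348×10⁻⁵ m/K
ΔT = 3.90×10⁻³ / 1.353348×10⁻⁵ = 288.174 K, so T = 25.4 + 288.174 = 313.574 °C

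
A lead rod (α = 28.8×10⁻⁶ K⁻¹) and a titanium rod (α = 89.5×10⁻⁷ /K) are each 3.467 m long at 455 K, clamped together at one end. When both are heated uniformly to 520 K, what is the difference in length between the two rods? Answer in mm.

ΔT = 65 K
lead: ΔL = 28.8×10⁻⁶ × 3.467 m × 65 = 6.4902×10⁻³ m = 6.4902 mm
titanium: ΔL = 89.5×10⁻⁷ × 3.467 m × 65 = 2.0169×10⁻³ m = 2.0169 mm
difference = 6.4902 − 2.0169 = 4.4733 mm

4.47 mm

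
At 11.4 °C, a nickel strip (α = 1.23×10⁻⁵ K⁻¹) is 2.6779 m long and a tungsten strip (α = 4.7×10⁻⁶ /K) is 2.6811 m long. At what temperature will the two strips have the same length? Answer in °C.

L₁(1 + α₁ΔT) = L₂(1 + α₂ΔT) ⇒ ΔT = (L₂ − L₁)/(α₁L₁ − α₂L₂)
L₂ − L₁ = 2.6811 − 2.6779 = 3.20×10⁻³ m
α₁L₁ − α₂L₂ = 1.23×10⁻⁵×2.6779 − 4.7×10⁻⁶×2.6811 = 2.0337×10⁻⁵ m/K
ΔT = 3.20×10⁻³ / 2.0337×10⁻⁵ = 157.349 K
T = 11.4 + 157.349 = 168.749 °C

T = 168.7 °C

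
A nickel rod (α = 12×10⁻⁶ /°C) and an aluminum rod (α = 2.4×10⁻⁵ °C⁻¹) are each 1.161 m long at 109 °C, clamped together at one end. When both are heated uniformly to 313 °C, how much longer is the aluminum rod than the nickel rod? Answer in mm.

ΔT = 204 K
nickel: ΔL = 12×10⁻⁶ × 1.161 m × 204 = 2.8421×10⁻³ m = 2.8421 mm
aluminum: ΔL = 2.4×10⁻⁵ × 1.161 m × 204 = 5.6843×10⁻³ m = 5.6843 mm
difference = 5.6843 − 2.8421 = 2.8422 mm

2.84 mm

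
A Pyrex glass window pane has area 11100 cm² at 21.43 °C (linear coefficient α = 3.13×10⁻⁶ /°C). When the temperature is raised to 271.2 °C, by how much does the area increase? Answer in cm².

ΔA = 17.4 cm²

Area coefficient ≈ 2α; |ΔT| = 249.77 K
ΔA = 2αA₀ΔT = 2(3.13×10⁻⁶)(11100)(249.77) = 17.4 cm²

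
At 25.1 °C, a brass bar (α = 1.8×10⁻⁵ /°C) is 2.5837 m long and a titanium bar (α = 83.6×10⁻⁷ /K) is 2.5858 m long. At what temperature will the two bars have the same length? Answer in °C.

Equal length when α₁L₁ΔT − α₂L₂ΔT = L₂ − L₁ = 2.10×10⁻³ m
α₁L₁ = 4.65066×10⁻⁵, α₂L₂ = 2.1617288×10⁻⁵ → Δ(αL) = 2.4889312×10⁻⁵ m/K
ΔT = 2.10×10⁻³ / 2.4889312×10⁻⁵ = 84.374 K, so T = 25.1 + 84.374 = 109.474 °C

T = 109.5 °C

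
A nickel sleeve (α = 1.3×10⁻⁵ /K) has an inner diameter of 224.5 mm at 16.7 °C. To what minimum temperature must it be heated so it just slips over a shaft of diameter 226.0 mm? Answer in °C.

T = 531 °C

Required Δd = 226.0 − 224.5 = 1.5 mm
Δd = αd₀ΔT ⇒ ΔT = Δd/(αd₀) = 1.5 / (1.3×10⁻⁵ × 224.5) = 513.96 K
T_min = 16.7 + 513.96 = 530.66 °C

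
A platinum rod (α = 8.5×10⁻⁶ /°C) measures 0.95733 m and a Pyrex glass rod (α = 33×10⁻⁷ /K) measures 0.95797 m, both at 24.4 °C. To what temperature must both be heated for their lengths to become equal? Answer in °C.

L₁(1 + α₁ΔT) = L₂(1 + α₂ΔT) ⇒ ΔT = (L₂ − L₁)/(α₁L₁ − α₂L₂)
L₂ − L₁ = 0.95797 − 0.95733 = 6.40×10⁻⁴ m
α₁L₁ − α₂L₂ = 8.5×10⁻⁶×0.95733 − 33×10⁻⁷×0.95797 = 4.976004×10⁻⁶ m/K
ΔT = 6.40×10⁻⁴ / 4.976004×10⁻⁶ = 128.617 K
T = 24.4 + 128.617 = 153.017 °C

T = 153.0 °C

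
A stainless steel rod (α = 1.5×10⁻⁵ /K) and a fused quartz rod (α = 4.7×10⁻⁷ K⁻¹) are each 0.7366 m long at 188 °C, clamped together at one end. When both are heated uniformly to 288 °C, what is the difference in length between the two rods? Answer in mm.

1.07 mm

ΔT = 100 K
stainless steel: ΔL = 1.5×10⁻⁵ × 0.7366 m × 100 = 1.1049×10⁻³ m = 1.1049 mm
fused quartz: ΔL = 4.7×10⁻⁷ × 0.7366 m × 100 = 3.4620×10⁻⁵ m = 0.034620 mm
difference = 1.1049 − 0.034620 = 1.07028 mm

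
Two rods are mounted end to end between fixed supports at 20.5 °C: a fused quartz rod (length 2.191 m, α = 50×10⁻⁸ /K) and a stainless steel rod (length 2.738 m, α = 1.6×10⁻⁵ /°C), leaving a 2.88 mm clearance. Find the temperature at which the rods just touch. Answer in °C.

T = 84.6 °C

Gap closes when ΔL₁ + ΔL₂ = 2.88 mm = 2.88×10⁻³ m
(α₁L₁ + α₂L₂)ΔT = g
α₁L₁ + α₂L₂ = 50×10⁻⁸×2.191 + 1.6×10⁻⁵×2.738 = 4.49035×10⁻⁵ m/K
ΔT = 2.88×10⁻³ / 4.49035×10⁻⁵ = 64.138 K
T = 20.5 + 64.138 = 84.638 °C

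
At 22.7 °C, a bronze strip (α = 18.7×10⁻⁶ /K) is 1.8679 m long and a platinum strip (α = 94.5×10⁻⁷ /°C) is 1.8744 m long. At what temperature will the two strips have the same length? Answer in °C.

T = 400.2 °C

Equal length when α₁L₁ΔT − α₂L₂ΔT = L₂ − L₁ = 6.50×10⁻³ m
α₁L₁ = 3.492973×10⁻⁵, α₂L₂ = 1.771308×10⁻⁵ → Δ(αL) = 1.721665×10⁻⁵ m/K
ΔT = 6.50×10⁻³ / 1.721665×10⁻⁵ = 377.542 K, so T = 22.7 + 377.542 = 400.242 °C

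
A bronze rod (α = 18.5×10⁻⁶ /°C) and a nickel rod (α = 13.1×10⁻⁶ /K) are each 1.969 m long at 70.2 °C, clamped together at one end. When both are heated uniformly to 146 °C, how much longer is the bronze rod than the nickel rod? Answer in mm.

0.806 mm

ΔT = 75.8 K
bronze: ΔL = 18.5×10⁻⁶ × 1.969 m × 75.8 = 2.7611×10⁻³ m = 2.7611 mm
nickel: ΔL = 13.1×10⁻⁶ × 1.969 m × 75.8 = 1.9552×10⁻³ m = 1.9552 mm
difference = 2.7611 − 1.9552 = 0.8059 mm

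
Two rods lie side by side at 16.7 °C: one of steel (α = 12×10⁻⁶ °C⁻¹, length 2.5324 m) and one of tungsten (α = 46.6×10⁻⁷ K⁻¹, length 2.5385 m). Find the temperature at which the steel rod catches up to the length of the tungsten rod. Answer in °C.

L₁(1 + α₁ΔT) = L₂(1 + α₂ΔT) ⇒ ΔT = (L₂ − L₁)/(α₁L₁ − α₂L₂)
L₂ − L₁ = 2.5385 − 2.5324 = 6.10×10⁻³ m
α₁L₁ − α₂L₂ = 12×10⁻⁶×2.5324 − 46.6×10⁻⁷×2.5385 = 1.855939×10⁻⁵ m/K
ΔT = 6.10×10⁻³ / 1.855939×10⁻⁵ = 328.675 K
T = 16.7 + 328.675 = 345.375 °C

T = 345.4 °C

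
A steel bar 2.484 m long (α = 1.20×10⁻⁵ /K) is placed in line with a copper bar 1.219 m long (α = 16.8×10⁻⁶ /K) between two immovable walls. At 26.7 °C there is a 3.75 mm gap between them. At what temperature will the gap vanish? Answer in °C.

T = 101 °C

α₁L₁ = 2.9808×10⁻⁵ m/K, α₂L₂ = 2.04792×10⁻⁵ m/K → total 5.02872×10⁻⁵ m/K
ΔT = g/(α₁L₁+α₂L₂) = 3.75×10⁻³ / 5.02872×10⁻⁵ = 74.57 K
T = 26.7 + 74.57 = 101.27 °C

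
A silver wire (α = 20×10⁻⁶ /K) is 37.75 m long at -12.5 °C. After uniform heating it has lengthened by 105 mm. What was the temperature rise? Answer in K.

ΔT = 139 K

ΔL = αL₀ΔT ⇒ ΔT = ΔL / (αL₀)
ΔT = 105×10⁻³ m / (20×10⁻⁶ × 37.75 m) = 139.07 K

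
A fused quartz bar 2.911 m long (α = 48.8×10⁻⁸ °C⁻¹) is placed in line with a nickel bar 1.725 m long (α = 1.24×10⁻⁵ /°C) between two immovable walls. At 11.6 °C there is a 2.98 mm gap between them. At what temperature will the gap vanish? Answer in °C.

T = 142 °C

Gap closes when ΔL₁ + ΔL₂ = 2.98 mm = 2.98×10⁻³ m
(α₁L₁ + α₂L₂)ΔT = g
α₁L₁ + α₂L₂ = 48.8×10⁻⁸×2.911 + 1.24×10⁻⁵×1.725 = 2.2810568×10⁻⁵ m/K
ΔT = 2.98×10⁻³ / 2.2810568×10⁻⁵ = 130.64 K
T = 11.6 + 130.64 = 142.24 °C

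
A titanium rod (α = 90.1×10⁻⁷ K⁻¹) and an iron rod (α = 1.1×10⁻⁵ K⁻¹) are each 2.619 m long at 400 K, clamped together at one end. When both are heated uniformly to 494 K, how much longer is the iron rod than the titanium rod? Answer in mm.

0.490 mm

ΔT = 94 K
titanium: ΔL = 90.1×10⁻⁷ × 2.619 m × 94 = 2.2181×10⁻³ m = 2.2181 mm
iron: ΔL = 1.1×10⁻⁵ × 2.619 m × 94 = 2.7080×10⁻³ m = 2.7080 mm
difference = 2.7080 − 2.2181 = 0.4899 mm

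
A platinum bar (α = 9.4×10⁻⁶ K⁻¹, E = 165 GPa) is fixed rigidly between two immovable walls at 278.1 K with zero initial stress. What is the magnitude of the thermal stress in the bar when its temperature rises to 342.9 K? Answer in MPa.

Fully constrained: the free strain ε = αΔT is blocked, so σ = Eε = EαΔT.
|ΔT| = 64.8 K
σ = 165×10⁹ × 9.4×10⁻⁶ × 64.8 = 1.01×10⁸ Pa

σ = 101 MPa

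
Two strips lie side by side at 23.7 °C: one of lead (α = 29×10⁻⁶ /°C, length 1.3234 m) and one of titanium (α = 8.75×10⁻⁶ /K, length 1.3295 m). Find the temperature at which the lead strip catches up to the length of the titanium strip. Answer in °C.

Equal length when α₁L₁ΔT − α₂L₂ΔT = L₂ − L₁ = 6.10×10⁻³ m
α₁L₁ = 3.83786×10⁻⁵, α₂L₂ = 1.1633125×10⁻⁵ → Δ(αL) = 2.6745475×10⁻⁵ m/K
ΔT = 6.10×10⁻³ / 2.6745475×10⁻⁵ = 228.076 K, so T = 23.7 + 228.076 = 251.776 °C

T = 251.8 °C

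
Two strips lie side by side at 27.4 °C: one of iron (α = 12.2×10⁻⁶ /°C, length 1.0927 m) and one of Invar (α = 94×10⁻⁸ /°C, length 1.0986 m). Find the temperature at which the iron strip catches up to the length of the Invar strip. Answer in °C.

L₁(1 + α₁ΔT) = L₂(1 + α₂ΔT) ⇒ ΔT = (L₂ − L₁)/(α₁L₁ − α₂L₂)
L₂ − L₁ = 1.0986 − 1.0927 = 5.90×10⁻³ m
α₁L₁ − α₂L₂ = 12.2×10⁻⁶×1.0927 − 94×10⁻⁸×1.0986 = 1.2298256×10⁻⁵ m/K
ΔT = 5.90×10⁻³ / 1.2298256×10⁻⁵ = 479.743 K
T = 27.4 + 479.743 = 507.143 °C

T = 507.1 °C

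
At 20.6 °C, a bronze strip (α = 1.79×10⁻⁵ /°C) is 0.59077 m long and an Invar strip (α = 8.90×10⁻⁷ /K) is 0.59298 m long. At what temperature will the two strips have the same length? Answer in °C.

Equal length when α₁L₁ΔT − α₂L₂ΔT = L₂ − L₁ = 2.21×10⁻³ m
α₁L₁ = 1.0574783×10⁻⁵, α₂L₂ = 5.277522×10⁻⁷ → Δ(αL) = 1.00470308×10⁻⁵ m/K
ΔT = 2.21×10⁻³ / 1.00470308×10⁻⁵ = 219.965 K, so T = 20.6 + 219.965 = 240.565 °C

T = 240.6 °C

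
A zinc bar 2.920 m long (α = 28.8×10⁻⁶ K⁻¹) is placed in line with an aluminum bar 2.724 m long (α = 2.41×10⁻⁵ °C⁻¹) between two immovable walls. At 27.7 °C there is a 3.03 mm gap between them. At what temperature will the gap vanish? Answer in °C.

T = 47.9 °C

Gap closes when ΔL₁ + ΔL₂ = 3.03 mm = 3.03×10⁻³ m
(α₁L₁ + α₂L₂)ΔT = g
α₁L₁ + α₂L₂ = 28.8×10⁻⁶×2.920 + 2.41×10⁻⁵×2.724 = 1.497444×10⁻⁴ m/K
ΔT = 3.03×10⁻³ / 1.497444×10⁻⁴ = 20.234 K
T = 27.7 + 20.234 = 47.934 °C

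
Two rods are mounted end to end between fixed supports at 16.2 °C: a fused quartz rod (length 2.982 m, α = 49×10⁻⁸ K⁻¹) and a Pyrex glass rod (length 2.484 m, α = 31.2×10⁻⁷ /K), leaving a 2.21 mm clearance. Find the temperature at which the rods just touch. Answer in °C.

T = 256 °C

Gap closes when ΔL₁ + ΔL₂ = 2.21 mm = 2.21×10⁻³ m
(α₁L₁ + α₂L₂)ΔT = g
α₁L₁ + α₂L₂ = 49×10⁻⁸×2.982 + 31.2×10⁻⁷×2.484 = 9.21126×10⁻⁶ m/K
ΔT = 2.21×10⁻³ / 9.21126×10⁻⁶ = 239.92 K
T = 16.2 + 239.92 = 256.12 °C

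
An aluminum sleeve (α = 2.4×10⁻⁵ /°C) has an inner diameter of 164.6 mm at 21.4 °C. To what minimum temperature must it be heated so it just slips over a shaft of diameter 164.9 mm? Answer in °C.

Required Δd = 164.9 − 164.6 = 0.3 mm
Δd = αd₀ΔT ⇒ ΔT = Δd/(αd₀) = 0.3 / (2.4×10⁻⁵ × 164.6) = 75.942 K
T_min = 21.4 + 75.942 = 97.342 °C

T = 97.3 °C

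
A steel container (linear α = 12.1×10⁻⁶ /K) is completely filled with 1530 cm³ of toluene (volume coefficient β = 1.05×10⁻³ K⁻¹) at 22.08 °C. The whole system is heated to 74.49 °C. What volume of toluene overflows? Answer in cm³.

The container also expands: β_container ≈ 3α = 3.63×10⁻⁵ /K
Net overflow = V₀(β_liq − 3α_cont)ΔT
β − 3α = 1.05×10⁻³ − 3.63×10⁻⁵ = 1.0137×10⁻³ /K; ΔT = 52.41 K
ΔV = 1530 × 1.0137×10⁻³ × 52.41 = 81.3 cm³

81.3 cm³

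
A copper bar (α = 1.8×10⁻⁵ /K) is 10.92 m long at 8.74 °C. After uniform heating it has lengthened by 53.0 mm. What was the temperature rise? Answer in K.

ΔL = αL₀ΔT ⇒ ΔT = ΔL / (αL₀)
ΔT = 53.0×10⁻³ m / (1.8×10⁻⁵ × 10.92 m) = 269.64 K

ΔT = 270 K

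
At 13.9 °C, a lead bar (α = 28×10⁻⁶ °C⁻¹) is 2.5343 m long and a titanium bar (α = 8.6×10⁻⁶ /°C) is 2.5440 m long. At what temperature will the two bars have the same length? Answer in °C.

T = 211.5 °C

L₁(1 + α₁ΔT) = L₂(1 + α₂ΔT) ⇒ ΔT = (L₂ − L₁)/(α₁L₁ − α₂L₂)
L₂ − L₁ = 2.5440 − 2.5343 = 9.70×10⁻³ m
α₁L₁ − α₂L₂ = 28×10⁻⁶×2.5343 − 8.6×10⁻⁶×2.5440 = 4.9082×10⁻⁵ m/K
ΔT = 9.70×10⁻³ / 4.9082×10⁻⁵ = 197.628 K
T = 13.9 + 197.628 = 211.528 °C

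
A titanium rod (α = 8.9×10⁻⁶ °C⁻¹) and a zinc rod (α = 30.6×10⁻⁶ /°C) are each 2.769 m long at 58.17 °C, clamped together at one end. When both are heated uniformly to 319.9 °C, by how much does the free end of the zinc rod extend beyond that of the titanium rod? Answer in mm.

ΔT = 261.73 K
titanium: ΔL = 8.9×10⁻⁶ × 2.769 m × 261.73 = 6.4501×10⁻³ m = 6.4501 mm
zinc: ΔL = 30.6×10⁻⁶ × 2.769 m × 261.73 = 2.2177×10⁻² m = 22.177 mm
difference = 22.177 − 6.4501 = 15.7269 mm

15.7 mm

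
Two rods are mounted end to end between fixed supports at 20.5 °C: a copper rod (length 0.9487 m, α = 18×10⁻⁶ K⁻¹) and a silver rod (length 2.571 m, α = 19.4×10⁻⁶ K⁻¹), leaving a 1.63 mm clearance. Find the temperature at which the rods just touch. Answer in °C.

Gap closes when ΔL₁ + ΔL₂ = 1.63 mm = 1.63×10⁻³ m
(α₁L₁ + α₂L₂)ΔT = g
α₁L₁ + α₂L₂ = 18×10⁻⁶×0.9487 + 19.4×10⁻⁶×2.571 = 6.6954×10⁻⁵ m/K
ΔT = 1.63×10⁻³ / 6.6954×10⁻⁵ = 24.345 K
T = 20.5 + 24.345 = 44.845 °C

T = 44.8 °C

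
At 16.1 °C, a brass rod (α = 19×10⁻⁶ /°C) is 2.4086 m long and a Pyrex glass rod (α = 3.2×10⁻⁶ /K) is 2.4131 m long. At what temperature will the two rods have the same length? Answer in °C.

L₁(1 + α₁ΔT) = L₂(1 + α₂ΔT) ⇒ ΔT = (L₂ − L₁)/(α₁L₁ − α₂L₂)
L₂ − L₁ = 2.4131 − 2.4086 = 4.50×10⁻³ m
α₁L₁ − α₂L₂ = 19×10⁻⁶×2.4086 − 3.2×10⁻⁶×2.4131 = 3.804148×10⁻⁵ m/K
ΔT = 4.50×10⁻³ / 3.804148×10⁻⁵ = 118.292 K
T = 16.1 + 118.292 = 134.392 °C

T = 134.4 °C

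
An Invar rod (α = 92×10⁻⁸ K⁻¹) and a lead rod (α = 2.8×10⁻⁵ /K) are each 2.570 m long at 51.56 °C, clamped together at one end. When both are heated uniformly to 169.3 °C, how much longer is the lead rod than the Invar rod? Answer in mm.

ΔT = 117.74 K
Invar: ΔL = 92×10⁻⁸ × 2.570 m × 117.74 = 2.7838×10⁻⁴ m = 0.27838 mm
lead: ΔL = 2.8×10⁻⁵ × 2.570 m × 117.74 = 8.4726×10⁻³ m = 8.4726 mm
difference = 8.4726 − 0.27838 = 8.19422 mm

8.19 mm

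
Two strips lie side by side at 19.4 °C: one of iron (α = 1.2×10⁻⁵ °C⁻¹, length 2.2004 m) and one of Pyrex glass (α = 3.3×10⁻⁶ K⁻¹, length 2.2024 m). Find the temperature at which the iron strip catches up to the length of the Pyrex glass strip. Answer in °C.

Equal length when α₁L₁ΔT − α₂L₂ΔT = L₂ − L₁ = 2.00×10⁻³ m
α₁L₁ = 2.64048×10⁻⁵, α₂L₂ = 7.26792×10⁻⁶ → Δ(αL) = 1.913688×10⁻⁵ m/K
ΔT = 2.00×10⁻³ / 1.913688×10⁻⁵ = 104.510 K, so T = 19.4 + 104.510 = 123.910 °C

T = 123.9 °C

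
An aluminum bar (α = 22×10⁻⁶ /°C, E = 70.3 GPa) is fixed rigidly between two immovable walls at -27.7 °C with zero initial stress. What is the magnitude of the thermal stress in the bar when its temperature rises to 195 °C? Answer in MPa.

σ = 344 MPa

Fully constrained: the free strain ε = αΔT is blocked, so σ = Eε = EαΔT.
|ΔT| = 222.7 K
σ = 70.3×10⁹ × 22×10⁻⁶ × 222.7 = 3.44×10⁸ Pa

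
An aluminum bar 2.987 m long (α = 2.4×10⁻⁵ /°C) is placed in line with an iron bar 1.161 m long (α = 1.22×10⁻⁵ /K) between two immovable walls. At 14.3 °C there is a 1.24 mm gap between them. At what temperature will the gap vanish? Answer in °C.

α₁L₁ = 7.1688×10⁻⁵ m/K, α₂L₂ = 1.41642×10⁻⁵ m/K → total 8.58522×10⁻⁵ m/K
ΔT = g/(α₁L₁+α₂L₂) = 1.24×10⁻³ / 8.58522×10⁻⁵ = 14.443 K
T = 14.3 + 14.443 = 28.743 °C

T = 28.7 °C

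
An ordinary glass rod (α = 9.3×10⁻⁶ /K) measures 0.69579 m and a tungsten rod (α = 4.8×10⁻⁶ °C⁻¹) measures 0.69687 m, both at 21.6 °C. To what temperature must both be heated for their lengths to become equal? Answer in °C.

T = 367.1 °C

L₁(1 + α₁ΔT) = L₂(1 + α₂ΔT) ⇒ ΔT = (L₂ − L₁)/(α₁L₁ − α₂L₂)
L₂ − L₁ = 0.69687 − 0.69579 = 1.08×10⁻³ m
α₁L₁ − α₂L₂ = 9.3×10⁻⁶×0.69579 − 4.8×10⁻⁶×0.69687 = 3.125871×10⁻⁶ m/K
ΔT = 1.08×10⁻³ / 3.125871×10⁻⁶ = 345.504 K
T = 21.6 + 345.504 = 367.104 °C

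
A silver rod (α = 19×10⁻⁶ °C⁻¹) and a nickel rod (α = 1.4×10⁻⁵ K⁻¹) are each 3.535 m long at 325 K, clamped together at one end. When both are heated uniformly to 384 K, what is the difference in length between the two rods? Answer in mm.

1.04 mm

ΔT = 59 K
silver: ΔL = 19×10⁻⁶ × 3.535 m × 59 = 3.9627×10⁻³ m = 3.9627 mm
nickel: ΔL = 1.4×10⁻⁵ × 3.535 m × 59 = 2.9199×10⁻³ m = 2.9199 mm
difference = 3.9627 − 2.9199 = 1.0428 mm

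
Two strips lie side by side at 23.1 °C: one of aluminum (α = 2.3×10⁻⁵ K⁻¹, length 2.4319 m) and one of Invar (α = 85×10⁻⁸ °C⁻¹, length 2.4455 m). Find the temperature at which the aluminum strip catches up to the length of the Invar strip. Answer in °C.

L₁(1 + α₁ΔT) = L₂(1 + α₂ΔT) ⇒ ΔT = (L₂ − L₁)/(α₁L₁ − α₂L₂)
L₂ − L₁ = 2.4455 − 2.4319 = 1.36×10⁻² m
α₁L₁ − α₂L₂ = 2.3×10⁻⁵×2.4319 − 85×10⁻⁸×2.4455 = 5.3855025×10⁻⁵ m/K
ΔT = 1.36×10⁻² / 5.3855025×10⁻⁵ = 252.530 K
T = 23.1 + 252.530 = 275.630 °C

T = 275.6 °C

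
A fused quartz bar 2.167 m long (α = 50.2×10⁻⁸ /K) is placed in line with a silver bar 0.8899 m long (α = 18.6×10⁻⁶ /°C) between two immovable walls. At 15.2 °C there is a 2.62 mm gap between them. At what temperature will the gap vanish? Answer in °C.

T = 164 °C

α₁L₁ = 1.087834×10⁻⁶ m/K, α₂L₂ = 1.655214×10⁻⁵ m/K → total 1.7639974×10⁻⁵ m/K
ΔT = g/(α₁L₁+α₂L₂) = 2.62×10⁻³ / 1.7639974×10⁻⁵ = 148.53 K
T = 15.2 + 148.53 = 163.73 °C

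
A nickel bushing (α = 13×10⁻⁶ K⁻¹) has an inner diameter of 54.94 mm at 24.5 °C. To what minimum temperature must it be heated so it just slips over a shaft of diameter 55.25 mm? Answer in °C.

Required Δd = 55.25 − 54.94 = 0.31 mm
Δd = αd₀ΔT ⇒ ΔT = Δd/(αd₀) = 0.31 / (13×10⁻⁶ × 54.94) = 434.04 K
T_min = 24.5 + 434.04 = 458.54 °C

T = 459 °C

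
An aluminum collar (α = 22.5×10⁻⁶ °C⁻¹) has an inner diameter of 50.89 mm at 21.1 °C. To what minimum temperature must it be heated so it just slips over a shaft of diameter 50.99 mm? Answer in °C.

Required Δd = 50.99 − 50.89 = 0.10 mm
Δd = αd₀ΔT ⇒ ΔT = Δd/(αd₀) = 0.10 / (22.5×10⁻⁶ × 50.89) = 87.33 K
T_min = 21.1 + 87.33 = 108.43 °C

T = 108 °C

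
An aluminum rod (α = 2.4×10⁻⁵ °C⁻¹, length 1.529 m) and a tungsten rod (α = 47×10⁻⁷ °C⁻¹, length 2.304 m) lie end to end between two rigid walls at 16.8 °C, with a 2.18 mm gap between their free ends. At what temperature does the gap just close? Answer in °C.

α₁L₁ = 3.6696×10⁻⁵ m/K, α₂L₂ = 1.08288×10⁻⁵ m/K → total 4.75248×10⁻⁵ m/K
ΔT = g/(α₁L₁+α₂L₂) = 2.18×10⁻³ / 4.75248×10⁻⁵ = 45.871 K
T = 16.8 + 45.871 = 62.671 °C

T = 62.7 °C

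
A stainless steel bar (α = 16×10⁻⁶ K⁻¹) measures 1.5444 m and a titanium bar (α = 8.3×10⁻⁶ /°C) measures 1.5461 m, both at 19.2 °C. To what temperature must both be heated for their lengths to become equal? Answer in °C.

T = 162.3 °C

Equal length when α₁L₁ΔT − α₂L₂ΔT = L₂ − L₁ = 1.70×10⁻³ m
α₁L₁ = 2.47104×10⁻⁵, α₂L₂ = 1.283263×10⁻⁵ → Δ(αL) = 1.187777×10⁻⁵ m/K
ΔT = 1.70×10⁻³ / 1.187777×10⁻⁵ = 143.125 K, so T = 19.2 + 143.125 = 162.325 °C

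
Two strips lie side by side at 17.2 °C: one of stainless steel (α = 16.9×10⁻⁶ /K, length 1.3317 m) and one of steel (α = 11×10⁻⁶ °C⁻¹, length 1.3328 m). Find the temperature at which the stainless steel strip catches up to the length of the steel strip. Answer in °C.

T = 157.4 °C

Equal length when α₁L₁ΔT − α₂L₂ΔT = L₂ − L₁ = 1.10×10⁻³ m
α₁L₁ = 2.250573×10⁻⁵, α₂L₂ = 1.46608×10⁻⁵ → Δ(αL) = 7.84493×10⁻⁶ m/K
ΔT = 1.10×10⁻³ / 7.84493×10⁻⁶ = 140.218 K, so T = 17.2 + 140.218 = 157.418 °C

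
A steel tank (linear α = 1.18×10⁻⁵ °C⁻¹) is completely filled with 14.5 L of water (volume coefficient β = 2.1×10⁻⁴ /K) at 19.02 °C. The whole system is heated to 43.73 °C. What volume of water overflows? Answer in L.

0.0626 L

The tank also expands: β_container ≈ 3α = 3.54×10⁻⁵ /K
Net overflow = V₀(β_liq − 3α_cont)ΔT
β − 3α = 2.10×10⁻⁴ − 3.54×10⁻⁵ = 1.746×10⁻⁴ /K; ΔT = 24.71 K
ΔV = 14.5 × 1.746×10⁻⁴ × 24.71 = 0.0626 L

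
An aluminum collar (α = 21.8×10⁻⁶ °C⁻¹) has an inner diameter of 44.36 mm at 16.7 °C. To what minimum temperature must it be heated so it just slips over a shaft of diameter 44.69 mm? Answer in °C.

Required Δd = 44.69 − 44.36 = 0.33 mm
Δd = αd₀ΔT ⇒ ΔT = Δd/(αd₀) = 0.33 / (21.8×10⁻⁶ × 44.36) = 341.24 K
T_min = 16.7 + 341.24 = 357.94 °C

T = 358 °C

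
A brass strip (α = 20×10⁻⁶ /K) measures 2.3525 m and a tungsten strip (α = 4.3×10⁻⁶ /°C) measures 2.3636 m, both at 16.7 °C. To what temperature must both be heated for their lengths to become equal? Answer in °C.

T = 317.6 °C

L₁(1 + α₁ΔT) = L₂(1 + α₂ΔT) ⇒ ΔT = (L₂ − L₁)/(α₁L₁ − α₂L₂)
L₂ − L₁ = 2.3636 − 2.3525 = 1.11×10⁻² m
α₁L₁ − α₂L₂ = 20×10⁻⁶×2.3525 − 4.3×10⁻⁶×2.3636 = 3.688652×10⁻⁵ m/K
ΔT = 1.11×10⁻² / 3.688652×10⁻⁵ = 300.923 K
T = 16.7 + 300.923 = 317.623 °C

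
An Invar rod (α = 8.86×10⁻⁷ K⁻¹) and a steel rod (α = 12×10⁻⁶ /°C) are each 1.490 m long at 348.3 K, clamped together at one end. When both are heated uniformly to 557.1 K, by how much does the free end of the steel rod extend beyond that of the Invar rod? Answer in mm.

3.46 mm

ΔT = 208.8 K
Invar: ΔL = 8.86×10⁻⁷ × 1.490 m × 208.8 = 2.7565×10⁻⁴ m = 0.27565 mm
steel: ΔL = 12×10⁻⁶ × 1.490 m × 208.8 = 3.7333×10⁻³ m = 3.7333 mm
difference = 3.7333 − 0.27565 = 3.45765 mm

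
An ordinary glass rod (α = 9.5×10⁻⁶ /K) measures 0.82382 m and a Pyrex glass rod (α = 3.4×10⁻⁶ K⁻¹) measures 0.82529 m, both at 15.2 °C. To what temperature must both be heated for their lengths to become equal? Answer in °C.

L₁(1 + α₁ΔT) = L₂(1 + α₂ΔT) ⇒ ΔT = (L₂ − L₁)/(α₁L₁ − α₂L₂)
L₂ − L₁ = 0.82529 − 0.82382 = 1.47×10⁻³ m
α₁L₁ − α₂L₂ = 9.5×10⁻⁶×0.82382 − 3.4×10⁻⁶×0.82529 = 5.020304×10⁻⁶ m/K
ΔT = 1.47×10⁻³ / 5.020304×10⁻⁶ = 292.811 K
T = 15.2 + 292.811 = 308.011 °C

T = 308.0 °C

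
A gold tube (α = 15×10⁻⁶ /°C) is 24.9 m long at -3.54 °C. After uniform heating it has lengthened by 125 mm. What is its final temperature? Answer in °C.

T = 331 °C

ΔL = αL₀ΔT ⇒ ΔT = ΔL / (αL₀)
ΔT = 125×10⁻³ m / (15×10⁻⁶ × 24.9 m) = 334.67 K
T = -3.54 + 334.67 = 331.13 °C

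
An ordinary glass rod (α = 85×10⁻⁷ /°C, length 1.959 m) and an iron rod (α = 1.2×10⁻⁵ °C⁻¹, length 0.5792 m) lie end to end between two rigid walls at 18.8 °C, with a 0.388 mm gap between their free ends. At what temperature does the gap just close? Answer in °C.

α₁L₁ = 1.66515×10⁻⁵ m/K, α₂L₂ = 6.9504×10⁻⁶ m/K → total 2.36019×10⁻⁵ m/K
ΔT = g/(α₁L₁+α₂L₂) = 3.88×10⁻⁴ / 2.36019×10⁻⁵ = 16.439 K
T = 18.8 + 16.439 = 35.239 °C

T = 35.2 °C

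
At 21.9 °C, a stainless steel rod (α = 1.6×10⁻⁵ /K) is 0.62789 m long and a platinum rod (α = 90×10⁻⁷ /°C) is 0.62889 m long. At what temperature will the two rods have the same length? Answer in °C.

T = 249.9 °C

L₁(1 + α₁ΔT) = L₂(1 + α₂ΔT) ⇒ ΔT = (L₂ − L₁)/(α₁L₁ − α₂L₂)
L₂ − L₁ = 0.62889 − 0.62789 = 1.00×10⁻³ m
α₁L₁ − α₂L₂ = 1.6×10⁻⁵×0.62789 − 90×10⁻⁷×0.62889 = 4.38623×10⁻⁶ m/K
ΔT = 1.00×10⁻³ / 4.38623×10⁻⁶ = 227.986 K
T = 21.9 + 227.986 = 249.886 °C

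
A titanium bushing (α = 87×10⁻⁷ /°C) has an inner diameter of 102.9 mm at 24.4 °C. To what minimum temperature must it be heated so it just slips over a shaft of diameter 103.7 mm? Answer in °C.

Required Δd = 103.7 − 102.9 = 0.8 mm
Δd = αd₀ΔT ⇒ ΔT = Δd/(αd₀) = 0.8 / (87×10⁻⁷ × 102.9) = 893.63 K
T_min = 24.4 + 893.63 = 918.03 °C

T = 918 °C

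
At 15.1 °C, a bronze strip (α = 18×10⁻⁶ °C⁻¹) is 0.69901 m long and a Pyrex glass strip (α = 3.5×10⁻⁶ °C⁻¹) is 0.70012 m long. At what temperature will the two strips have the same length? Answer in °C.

T = 124.7 °C

L₁(1 + α₁ΔT) = L₂(1 + α₂ΔT) ⇒ ΔT = (L₂ − L₁)/(α₁L₁ − α₂L₂)
L₂ − L₁ = 0.70012 − 0.69901 = 1.11×10⁻³ m
α₁L₁ − α₂L₂ = 18×10⁻⁶×0.69901 − 3.5×10⁻⁶×0.70012 = 1.013176×10⁻⁵ m/K
ΔT = 1.11×10⁻³ / 1.013176×10⁻⁵ = 109.556 K
T = 15.1 + 109.556 = 124.656 °C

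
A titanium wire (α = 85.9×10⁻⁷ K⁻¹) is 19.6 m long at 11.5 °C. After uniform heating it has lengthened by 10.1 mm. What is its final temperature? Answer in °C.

ΔL = αL₀ΔT ⇒ ΔT = ΔL / (αL₀)
ΔT = 10.1×10⁻³ m / (85.9×10⁻⁷ × 19.6 m) = 59.989 K
T = 11.5 + 59.989 = 71.489 °C

T = 71.5 °C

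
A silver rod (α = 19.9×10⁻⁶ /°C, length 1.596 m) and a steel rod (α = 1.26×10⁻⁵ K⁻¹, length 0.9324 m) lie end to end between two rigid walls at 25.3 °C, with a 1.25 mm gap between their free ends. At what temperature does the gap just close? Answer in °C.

Gap closes when ΔL₁ + ΔL₂ = 1.25 mm = 1.25×10⁻³ m
(α₁L₁ + α₂L₂)ΔT = g
α₁L₁ + α₂L₂ = 19.9×10⁻⁶×1.596 + 1.26×10⁻⁵×0.9324 = 4.350864×10⁻⁵ m/K
ΔT = 1.25×10⁻³ / 4.350864×10⁻⁵ = 28.730 K
T = 25.3 + 28.730 = 54.030 °C

T = 54.0 °C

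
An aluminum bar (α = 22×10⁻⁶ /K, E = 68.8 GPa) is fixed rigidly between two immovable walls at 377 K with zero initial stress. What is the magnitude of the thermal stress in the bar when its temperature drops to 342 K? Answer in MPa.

Fully constrained: the free strain ε = αΔT is blocked, so σ = Eε = EαΔT.
|ΔT| = 35 K
σ = 68.8×10⁹ × 22×10⁻⁶ × 35 = 5.30×10⁷ Pa

σ = 53.0 MPa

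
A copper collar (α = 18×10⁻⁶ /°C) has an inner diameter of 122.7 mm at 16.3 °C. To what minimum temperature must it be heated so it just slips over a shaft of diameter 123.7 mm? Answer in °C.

Required Δd = 123.7 − 122.7 = 1.0 mm
Δd = αd₀ΔT ⇒ ΔT = Δd/(αd₀) = 1.0 / (18×10⁻⁶ × 122.7) = 452.78 K
T_min = 16.3 + 452.78 = 469.08 °C

T = 469 °C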